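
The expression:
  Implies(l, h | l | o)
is always true.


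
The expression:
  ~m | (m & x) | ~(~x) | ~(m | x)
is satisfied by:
  {x: True, m: False}
  {m: False, x: False}
  {m: True, x: True}


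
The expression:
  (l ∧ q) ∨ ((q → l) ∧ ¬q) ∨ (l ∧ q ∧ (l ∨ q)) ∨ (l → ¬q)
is always true.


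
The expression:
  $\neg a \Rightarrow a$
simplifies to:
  $a$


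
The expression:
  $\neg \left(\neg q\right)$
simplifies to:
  $q$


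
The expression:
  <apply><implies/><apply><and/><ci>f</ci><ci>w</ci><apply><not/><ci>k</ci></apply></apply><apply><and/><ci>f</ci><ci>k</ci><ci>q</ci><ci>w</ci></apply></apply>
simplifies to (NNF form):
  <apply><or/><ci>k</ci><apply><not/><ci>f</ci></apply><apply><not/><ci>w</ci></apply></apply>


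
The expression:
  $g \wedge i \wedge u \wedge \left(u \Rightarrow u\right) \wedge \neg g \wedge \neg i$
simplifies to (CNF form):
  $\text{False}$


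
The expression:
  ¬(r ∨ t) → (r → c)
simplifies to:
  True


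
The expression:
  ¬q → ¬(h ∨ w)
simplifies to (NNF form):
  q ∨ (¬h ∧ ¬w)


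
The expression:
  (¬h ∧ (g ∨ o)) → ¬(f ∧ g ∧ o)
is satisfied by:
  {h: True, g: False, o: False, f: False}
  {f: False, g: False, h: False, o: False}
  {f: True, h: True, g: False, o: False}
  {f: True, g: False, h: False, o: False}
  {o: True, h: True, f: False, g: False}
  {o: True, f: False, g: False, h: False}
  {o: True, f: True, h: True, g: False}
  {o: True, f: True, g: False, h: False}
  {h: True, g: True, o: False, f: False}
  {g: True, o: False, h: False, f: False}
  {f: True, g: True, h: True, o: False}
  {f: True, g: True, o: False, h: False}
  {h: True, g: True, o: True, f: False}
  {g: True, o: True, f: False, h: False}
  {f: True, g: True, o: True, h: True}


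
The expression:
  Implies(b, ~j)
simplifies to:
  ~b | ~j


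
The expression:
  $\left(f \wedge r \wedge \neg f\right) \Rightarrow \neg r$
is always true.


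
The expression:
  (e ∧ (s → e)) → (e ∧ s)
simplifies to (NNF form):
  s ∨ ¬e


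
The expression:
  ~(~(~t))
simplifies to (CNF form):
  ~t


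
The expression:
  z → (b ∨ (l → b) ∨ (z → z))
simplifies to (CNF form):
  True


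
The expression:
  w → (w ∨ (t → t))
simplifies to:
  True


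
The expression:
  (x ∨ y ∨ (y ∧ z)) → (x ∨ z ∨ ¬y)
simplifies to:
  x ∨ z ∨ ¬y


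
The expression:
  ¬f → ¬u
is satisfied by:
  {f: True, u: False}
  {u: False, f: False}
  {u: True, f: True}


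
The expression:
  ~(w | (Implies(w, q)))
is never true.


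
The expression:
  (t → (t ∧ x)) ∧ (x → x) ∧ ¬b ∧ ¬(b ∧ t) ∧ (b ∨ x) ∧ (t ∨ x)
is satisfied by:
  {x: True, b: False}


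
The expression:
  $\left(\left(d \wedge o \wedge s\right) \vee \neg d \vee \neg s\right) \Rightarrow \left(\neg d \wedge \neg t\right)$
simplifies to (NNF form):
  $\left(d \vee \neg t\right) \wedge \left(s \vee \neg d\right) \wedge \left(\neg d \vee \neg o\right)$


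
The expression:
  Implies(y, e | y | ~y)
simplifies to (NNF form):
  True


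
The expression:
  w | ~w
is always true.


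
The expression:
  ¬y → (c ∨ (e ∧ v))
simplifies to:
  c ∨ y ∨ (e ∧ v)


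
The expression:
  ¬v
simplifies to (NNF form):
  ¬v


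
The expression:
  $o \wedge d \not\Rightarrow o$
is never true.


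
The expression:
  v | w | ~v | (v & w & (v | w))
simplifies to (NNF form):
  True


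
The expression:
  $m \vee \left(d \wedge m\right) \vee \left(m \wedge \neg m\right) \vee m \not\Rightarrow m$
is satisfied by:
  {m: True}


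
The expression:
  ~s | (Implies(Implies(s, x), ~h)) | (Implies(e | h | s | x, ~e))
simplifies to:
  ~e | ~h | ~s | ~x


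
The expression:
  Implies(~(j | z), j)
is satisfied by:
  {z: True, j: True}
  {z: True, j: False}
  {j: True, z: False}


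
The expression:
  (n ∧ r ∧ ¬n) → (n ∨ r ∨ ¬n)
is always true.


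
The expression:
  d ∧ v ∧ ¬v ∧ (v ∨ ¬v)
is never true.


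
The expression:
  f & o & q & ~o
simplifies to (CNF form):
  False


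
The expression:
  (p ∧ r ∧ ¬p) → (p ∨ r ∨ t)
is always true.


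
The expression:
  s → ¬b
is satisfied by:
  {s: False, b: False}
  {b: True, s: False}
  {s: True, b: False}


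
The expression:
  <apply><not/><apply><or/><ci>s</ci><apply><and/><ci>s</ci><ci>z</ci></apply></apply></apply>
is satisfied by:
  {s: False}


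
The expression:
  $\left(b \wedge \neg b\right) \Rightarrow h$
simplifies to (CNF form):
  $\text{True}$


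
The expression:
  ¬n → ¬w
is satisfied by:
  {n: True, w: False}
  {w: False, n: False}
  {w: True, n: True}


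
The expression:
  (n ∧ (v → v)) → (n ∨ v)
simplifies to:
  True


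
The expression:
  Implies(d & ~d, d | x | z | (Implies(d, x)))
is always true.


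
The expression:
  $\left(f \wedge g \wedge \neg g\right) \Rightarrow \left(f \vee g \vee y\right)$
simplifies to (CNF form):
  $\text{True}$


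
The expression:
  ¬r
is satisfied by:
  {r: False}


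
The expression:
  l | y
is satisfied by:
  {y: True, l: True}
  {y: True, l: False}
  {l: True, y: False}


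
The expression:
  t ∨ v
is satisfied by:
  {t: True, v: True}
  {t: True, v: False}
  {v: True, t: False}


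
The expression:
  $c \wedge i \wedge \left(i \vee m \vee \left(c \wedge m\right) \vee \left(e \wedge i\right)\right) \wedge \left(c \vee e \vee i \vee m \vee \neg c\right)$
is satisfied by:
  {c: True, i: True}


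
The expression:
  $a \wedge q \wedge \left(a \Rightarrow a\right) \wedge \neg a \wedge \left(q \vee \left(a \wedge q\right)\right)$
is never true.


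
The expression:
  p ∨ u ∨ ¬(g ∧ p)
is always true.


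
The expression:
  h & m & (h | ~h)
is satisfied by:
  {h: True, m: True}


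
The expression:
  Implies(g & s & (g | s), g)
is always true.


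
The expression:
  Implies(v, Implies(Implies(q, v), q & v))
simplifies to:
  q | ~v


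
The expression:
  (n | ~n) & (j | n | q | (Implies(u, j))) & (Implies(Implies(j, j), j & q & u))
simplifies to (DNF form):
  j & q & u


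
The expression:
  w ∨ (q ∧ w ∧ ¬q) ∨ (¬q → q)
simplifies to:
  q ∨ w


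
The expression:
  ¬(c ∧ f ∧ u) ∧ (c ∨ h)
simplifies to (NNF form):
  (c ∧ ¬f) ∨ (c ∧ ¬u) ∨ (h ∧ ¬c)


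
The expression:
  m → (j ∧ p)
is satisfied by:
  {p: True, j: True, m: False}
  {p: True, j: False, m: False}
  {j: True, p: False, m: False}
  {p: False, j: False, m: False}
  {p: True, m: True, j: True}


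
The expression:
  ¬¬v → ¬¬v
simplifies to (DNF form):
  True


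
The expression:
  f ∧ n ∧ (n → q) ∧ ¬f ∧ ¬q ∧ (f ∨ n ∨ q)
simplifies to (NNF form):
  False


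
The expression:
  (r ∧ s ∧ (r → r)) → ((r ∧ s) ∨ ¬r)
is always true.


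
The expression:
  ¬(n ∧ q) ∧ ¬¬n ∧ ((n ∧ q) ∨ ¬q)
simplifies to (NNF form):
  n ∧ ¬q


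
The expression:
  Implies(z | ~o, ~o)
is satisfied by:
  {o: False, z: False}
  {z: True, o: False}
  {o: True, z: False}


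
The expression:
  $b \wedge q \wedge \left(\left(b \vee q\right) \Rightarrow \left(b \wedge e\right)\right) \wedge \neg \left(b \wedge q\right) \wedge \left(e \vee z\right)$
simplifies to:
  $\text{False}$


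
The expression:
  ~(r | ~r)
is never true.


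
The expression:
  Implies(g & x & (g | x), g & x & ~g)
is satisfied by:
  {g: False, x: False}
  {x: True, g: False}
  {g: True, x: False}


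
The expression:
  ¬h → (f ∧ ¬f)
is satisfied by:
  {h: True}


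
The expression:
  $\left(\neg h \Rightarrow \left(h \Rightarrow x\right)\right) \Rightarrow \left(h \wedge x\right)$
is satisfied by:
  {h: True, x: True}


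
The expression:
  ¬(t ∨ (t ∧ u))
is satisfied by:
  {t: False}


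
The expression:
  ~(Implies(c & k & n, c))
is never true.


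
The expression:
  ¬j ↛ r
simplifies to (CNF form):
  r ∨ ¬j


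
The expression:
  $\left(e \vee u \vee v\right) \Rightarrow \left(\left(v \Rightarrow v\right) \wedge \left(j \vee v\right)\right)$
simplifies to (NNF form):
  $j \vee v \vee \left(\neg e \wedge \neg u\right)$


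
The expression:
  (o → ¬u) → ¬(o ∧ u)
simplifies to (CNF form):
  True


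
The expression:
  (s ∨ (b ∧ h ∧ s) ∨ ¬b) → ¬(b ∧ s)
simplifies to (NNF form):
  ¬b ∨ ¬s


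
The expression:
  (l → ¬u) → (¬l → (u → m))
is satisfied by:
  {m: True, l: True, u: False}
  {m: True, u: False, l: False}
  {l: True, u: False, m: False}
  {l: False, u: False, m: False}
  {m: True, l: True, u: True}
  {m: True, u: True, l: False}
  {l: True, u: True, m: False}


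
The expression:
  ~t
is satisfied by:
  {t: False}


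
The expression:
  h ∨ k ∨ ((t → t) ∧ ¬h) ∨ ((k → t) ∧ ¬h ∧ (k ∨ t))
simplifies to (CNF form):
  True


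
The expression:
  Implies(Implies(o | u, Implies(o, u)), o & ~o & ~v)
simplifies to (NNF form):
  o & ~u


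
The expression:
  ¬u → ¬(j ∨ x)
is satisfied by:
  {u: True, j: False, x: False}
  {x: True, u: True, j: False}
  {u: True, j: True, x: False}
  {x: True, u: True, j: True}
  {x: False, j: False, u: False}


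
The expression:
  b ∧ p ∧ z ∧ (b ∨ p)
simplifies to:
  b ∧ p ∧ z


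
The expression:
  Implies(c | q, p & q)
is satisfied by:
  {p: True, c: False, q: False}
  {c: False, q: False, p: False}
  {q: True, p: True, c: False}
  {q: True, c: True, p: True}


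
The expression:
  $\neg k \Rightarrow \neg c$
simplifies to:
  $k \vee \neg c$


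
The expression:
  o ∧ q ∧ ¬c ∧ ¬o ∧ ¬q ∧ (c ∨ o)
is never true.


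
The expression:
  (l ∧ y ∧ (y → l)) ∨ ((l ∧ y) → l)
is always true.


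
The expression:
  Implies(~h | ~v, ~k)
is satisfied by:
  {v: True, h: True, k: False}
  {v: True, h: False, k: False}
  {h: True, v: False, k: False}
  {v: False, h: False, k: False}
  {v: True, k: True, h: True}


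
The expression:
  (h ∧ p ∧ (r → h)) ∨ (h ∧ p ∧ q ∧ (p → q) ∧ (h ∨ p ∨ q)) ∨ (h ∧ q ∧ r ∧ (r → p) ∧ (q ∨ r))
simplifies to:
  h ∧ p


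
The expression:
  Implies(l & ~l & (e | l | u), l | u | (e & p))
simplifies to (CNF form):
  True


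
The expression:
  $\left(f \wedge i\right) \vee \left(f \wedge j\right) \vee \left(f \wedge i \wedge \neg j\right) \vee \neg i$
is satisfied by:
  {f: True, i: False}
  {i: False, f: False}
  {i: True, f: True}


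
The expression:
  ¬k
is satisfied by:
  {k: False}


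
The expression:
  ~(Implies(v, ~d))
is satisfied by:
  {d: True, v: True}


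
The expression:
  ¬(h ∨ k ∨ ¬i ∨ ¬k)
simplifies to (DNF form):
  False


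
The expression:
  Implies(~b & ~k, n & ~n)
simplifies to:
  b | k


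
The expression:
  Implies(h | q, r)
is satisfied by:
  {r: True, q: False, h: False}
  {r: True, h: True, q: False}
  {r: True, q: True, h: False}
  {r: True, h: True, q: True}
  {h: False, q: False, r: False}


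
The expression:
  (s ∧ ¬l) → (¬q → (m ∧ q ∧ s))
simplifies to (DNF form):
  l ∨ q ∨ ¬s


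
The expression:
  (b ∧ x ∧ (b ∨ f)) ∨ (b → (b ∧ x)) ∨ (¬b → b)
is always true.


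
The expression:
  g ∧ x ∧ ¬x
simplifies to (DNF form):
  False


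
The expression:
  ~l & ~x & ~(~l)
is never true.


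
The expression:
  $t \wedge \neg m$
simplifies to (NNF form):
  $t \wedge \neg m$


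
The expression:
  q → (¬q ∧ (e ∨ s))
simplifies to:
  ¬q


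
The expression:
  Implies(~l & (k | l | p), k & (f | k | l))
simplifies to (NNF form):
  k | l | ~p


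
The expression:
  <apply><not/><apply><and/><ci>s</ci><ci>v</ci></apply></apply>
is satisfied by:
  {s: False, v: False}
  {v: True, s: False}
  {s: True, v: False}


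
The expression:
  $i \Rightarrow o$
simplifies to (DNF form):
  $o \vee \neg i$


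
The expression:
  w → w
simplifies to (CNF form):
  True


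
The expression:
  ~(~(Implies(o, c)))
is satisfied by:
  {c: True, o: False}
  {o: False, c: False}
  {o: True, c: True}


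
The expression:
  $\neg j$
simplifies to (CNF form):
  $\neg j$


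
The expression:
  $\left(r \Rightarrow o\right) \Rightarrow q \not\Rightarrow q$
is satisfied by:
  {r: True, o: False}


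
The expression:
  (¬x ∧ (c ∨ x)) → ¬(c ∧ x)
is always true.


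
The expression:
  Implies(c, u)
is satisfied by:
  {u: True, c: False}
  {c: False, u: False}
  {c: True, u: True}


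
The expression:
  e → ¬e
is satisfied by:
  {e: False}


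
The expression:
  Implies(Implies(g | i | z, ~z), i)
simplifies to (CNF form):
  i | z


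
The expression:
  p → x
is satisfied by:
  {x: True, p: False}
  {p: False, x: False}
  {p: True, x: True}


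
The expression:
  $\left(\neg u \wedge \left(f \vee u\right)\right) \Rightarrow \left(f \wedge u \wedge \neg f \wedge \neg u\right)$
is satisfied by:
  {u: True, f: False}
  {f: False, u: False}
  {f: True, u: True}


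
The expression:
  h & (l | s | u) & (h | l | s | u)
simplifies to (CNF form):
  h & (l | s | u)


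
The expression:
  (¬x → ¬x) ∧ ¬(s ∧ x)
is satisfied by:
  {s: False, x: False}
  {x: True, s: False}
  {s: True, x: False}


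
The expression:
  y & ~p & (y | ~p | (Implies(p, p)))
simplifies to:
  y & ~p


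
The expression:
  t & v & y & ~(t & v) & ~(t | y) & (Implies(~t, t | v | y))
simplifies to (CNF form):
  False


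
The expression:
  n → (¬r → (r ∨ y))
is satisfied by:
  {r: True, y: True, n: False}
  {r: True, n: False, y: False}
  {y: True, n: False, r: False}
  {y: False, n: False, r: False}
  {r: True, y: True, n: True}
  {r: True, n: True, y: False}
  {y: True, n: True, r: False}


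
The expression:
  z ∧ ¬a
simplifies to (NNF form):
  z ∧ ¬a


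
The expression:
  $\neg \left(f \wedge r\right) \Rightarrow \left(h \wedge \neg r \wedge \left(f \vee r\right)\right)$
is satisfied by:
  {r: True, h: True, f: True}
  {r: True, f: True, h: False}
  {h: True, f: True, r: False}


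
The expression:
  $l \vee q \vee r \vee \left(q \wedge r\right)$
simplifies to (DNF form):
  $l \vee q \vee r$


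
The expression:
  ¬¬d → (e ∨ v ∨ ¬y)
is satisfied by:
  {v: True, e: True, d: False, y: False}
  {v: True, e: False, d: False, y: False}
  {e: True, y: False, v: False, d: False}
  {y: False, e: False, v: False, d: False}
  {y: True, v: True, e: True, d: False}
  {y: True, v: True, e: False, d: False}
  {y: True, e: True, v: False, d: False}
  {y: True, e: False, v: False, d: False}
  {d: True, v: True, e: True, y: False}
  {d: True, v: True, e: False, y: False}
  {d: True, e: True, v: False, y: False}
  {d: True, e: False, v: False, y: False}
  {y: True, d: True, v: True, e: True}
  {y: True, d: True, v: True, e: False}
  {y: True, d: True, e: True, v: False}


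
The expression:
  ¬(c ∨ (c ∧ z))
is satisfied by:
  {c: False}


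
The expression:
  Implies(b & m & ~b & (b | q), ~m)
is always true.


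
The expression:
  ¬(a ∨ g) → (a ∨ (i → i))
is always true.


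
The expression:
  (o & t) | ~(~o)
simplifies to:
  o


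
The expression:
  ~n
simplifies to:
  ~n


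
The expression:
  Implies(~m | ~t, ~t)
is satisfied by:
  {m: True, t: False}
  {t: False, m: False}
  {t: True, m: True}


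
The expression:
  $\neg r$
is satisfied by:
  {r: False}


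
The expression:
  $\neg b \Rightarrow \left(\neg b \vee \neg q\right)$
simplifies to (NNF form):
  $\text{True}$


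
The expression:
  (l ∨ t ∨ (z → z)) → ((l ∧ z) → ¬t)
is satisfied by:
  {l: False, t: False, z: False}
  {z: True, l: False, t: False}
  {t: True, l: False, z: False}
  {z: True, t: True, l: False}
  {l: True, z: False, t: False}
  {z: True, l: True, t: False}
  {t: True, l: True, z: False}


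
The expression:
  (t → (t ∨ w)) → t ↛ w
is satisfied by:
  {t: True, w: False}


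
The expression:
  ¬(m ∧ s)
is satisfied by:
  {s: False, m: False}
  {m: True, s: False}
  {s: True, m: False}


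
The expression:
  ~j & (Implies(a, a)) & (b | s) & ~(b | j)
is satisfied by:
  {s: True, j: False, b: False}


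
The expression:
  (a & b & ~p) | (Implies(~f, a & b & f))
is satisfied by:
  {f: True, b: True, a: True, p: False}
  {f: True, b: True, a: False, p: False}
  {f: True, a: True, b: False, p: False}
  {f: True, a: False, b: False, p: False}
  {f: True, p: True, b: True, a: True}
  {f: True, p: True, b: True, a: False}
  {f: True, p: True, b: False, a: True}
  {f: True, p: True, b: False, a: False}
  {b: True, a: True, f: False, p: False}


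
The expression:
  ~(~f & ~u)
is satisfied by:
  {u: True, f: True}
  {u: True, f: False}
  {f: True, u: False}


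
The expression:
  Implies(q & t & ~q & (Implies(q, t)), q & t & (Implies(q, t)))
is always true.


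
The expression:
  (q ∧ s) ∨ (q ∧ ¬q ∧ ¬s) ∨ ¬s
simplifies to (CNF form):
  q ∨ ¬s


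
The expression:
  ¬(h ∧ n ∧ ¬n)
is always true.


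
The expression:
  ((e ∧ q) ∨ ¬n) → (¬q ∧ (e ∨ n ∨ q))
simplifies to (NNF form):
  (e ∧ ¬q) ∨ (n ∧ ¬e)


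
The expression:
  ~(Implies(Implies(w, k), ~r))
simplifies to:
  r & (k | ~w)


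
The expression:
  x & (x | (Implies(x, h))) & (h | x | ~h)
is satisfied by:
  {x: True}


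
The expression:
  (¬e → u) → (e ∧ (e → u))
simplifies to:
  (e ∧ u) ∨ (¬e ∧ ¬u)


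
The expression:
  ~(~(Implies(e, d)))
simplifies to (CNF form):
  d | ~e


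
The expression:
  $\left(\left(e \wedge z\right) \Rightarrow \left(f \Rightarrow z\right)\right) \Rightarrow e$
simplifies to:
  $e$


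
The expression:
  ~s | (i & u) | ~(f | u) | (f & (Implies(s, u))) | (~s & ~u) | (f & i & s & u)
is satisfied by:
  {i: True, u: False, s: False, f: False}
  {i: False, u: False, s: False, f: False}
  {u: True, i: True, f: False, s: False}
  {u: True, f: False, i: False, s: False}
  {f: True, i: True, u: False, s: False}
  {f: True, i: False, u: False, s: False}
  {f: True, u: True, i: True, s: False}
  {f: True, u: True, i: False, s: False}
  {s: True, i: True, u: False, f: False}
  {s: True, i: False, u: False, f: False}
  {s: True, u: True, i: True, f: False}
  {f: True, s: True, u: True, i: True}
  {f: True, s: True, u: True, i: False}


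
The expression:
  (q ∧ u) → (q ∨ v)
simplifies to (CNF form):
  True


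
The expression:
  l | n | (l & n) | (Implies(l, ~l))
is always true.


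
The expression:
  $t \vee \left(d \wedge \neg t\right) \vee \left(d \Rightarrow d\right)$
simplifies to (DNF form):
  $\text{True}$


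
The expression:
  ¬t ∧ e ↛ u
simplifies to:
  e ∧ ¬t ∧ ¬u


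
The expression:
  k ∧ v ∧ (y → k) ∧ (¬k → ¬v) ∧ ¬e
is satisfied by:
  {k: True, v: True, e: False}


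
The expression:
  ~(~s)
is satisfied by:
  {s: True}


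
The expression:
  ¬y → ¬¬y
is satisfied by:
  {y: True}


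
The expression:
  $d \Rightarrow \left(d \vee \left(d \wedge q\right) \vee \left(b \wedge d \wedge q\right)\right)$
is always true.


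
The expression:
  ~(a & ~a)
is always true.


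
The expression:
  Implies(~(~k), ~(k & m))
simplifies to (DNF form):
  ~k | ~m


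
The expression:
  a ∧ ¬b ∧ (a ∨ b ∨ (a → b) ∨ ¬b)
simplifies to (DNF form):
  a ∧ ¬b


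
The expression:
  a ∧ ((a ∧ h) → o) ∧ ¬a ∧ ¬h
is never true.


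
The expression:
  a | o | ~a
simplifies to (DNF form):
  True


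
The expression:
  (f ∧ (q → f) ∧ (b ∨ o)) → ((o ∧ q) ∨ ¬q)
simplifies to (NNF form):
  o ∨ ¬b ∨ ¬f ∨ ¬q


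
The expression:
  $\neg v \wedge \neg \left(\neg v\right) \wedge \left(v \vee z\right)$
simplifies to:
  $\text{False}$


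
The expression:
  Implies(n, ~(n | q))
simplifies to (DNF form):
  ~n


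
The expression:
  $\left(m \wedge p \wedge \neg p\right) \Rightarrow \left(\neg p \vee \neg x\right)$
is always true.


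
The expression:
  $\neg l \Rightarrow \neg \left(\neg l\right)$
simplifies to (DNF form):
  $l$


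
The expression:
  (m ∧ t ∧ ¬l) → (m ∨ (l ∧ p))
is always true.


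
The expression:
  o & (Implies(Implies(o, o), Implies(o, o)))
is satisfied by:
  {o: True}


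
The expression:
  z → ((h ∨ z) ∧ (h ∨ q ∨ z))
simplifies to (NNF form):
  True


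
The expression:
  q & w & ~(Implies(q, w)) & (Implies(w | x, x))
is never true.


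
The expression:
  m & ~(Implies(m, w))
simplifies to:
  m & ~w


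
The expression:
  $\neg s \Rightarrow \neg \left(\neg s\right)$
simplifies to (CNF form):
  $s$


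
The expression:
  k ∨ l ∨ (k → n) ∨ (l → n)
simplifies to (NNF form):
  True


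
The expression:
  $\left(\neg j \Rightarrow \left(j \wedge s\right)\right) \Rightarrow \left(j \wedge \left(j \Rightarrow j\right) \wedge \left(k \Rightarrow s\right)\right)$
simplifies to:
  $s \vee \neg j \vee \neg k$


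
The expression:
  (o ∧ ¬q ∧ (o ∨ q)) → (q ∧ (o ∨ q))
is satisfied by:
  {q: True, o: False}
  {o: False, q: False}
  {o: True, q: True}


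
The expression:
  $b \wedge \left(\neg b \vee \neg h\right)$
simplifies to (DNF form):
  $b \wedge \neg h$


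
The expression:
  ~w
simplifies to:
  ~w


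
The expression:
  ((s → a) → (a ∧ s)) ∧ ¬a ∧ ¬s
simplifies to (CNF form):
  False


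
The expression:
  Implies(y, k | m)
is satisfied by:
  {k: True, m: True, y: False}
  {k: True, m: False, y: False}
  {m: True, k: False, y: False}
  {k: False, m: False, y: False}
  {y: True, k: True, m: True}
  {y: True, k: True, m: False}
  {y: True, m: True, k: False}


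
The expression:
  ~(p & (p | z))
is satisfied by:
  {p: False}


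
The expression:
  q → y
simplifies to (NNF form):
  y ∨ ¬q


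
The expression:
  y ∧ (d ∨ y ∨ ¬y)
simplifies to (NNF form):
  y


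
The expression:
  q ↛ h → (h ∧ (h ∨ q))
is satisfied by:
  {h: True, q: False}
  {q: False, h: False}
  {q: True, h: True}


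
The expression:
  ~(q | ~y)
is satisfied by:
  {y: True, q: False}


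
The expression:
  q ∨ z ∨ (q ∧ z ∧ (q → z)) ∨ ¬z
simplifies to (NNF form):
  True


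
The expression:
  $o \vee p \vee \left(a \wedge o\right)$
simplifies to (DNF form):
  $o \vee p$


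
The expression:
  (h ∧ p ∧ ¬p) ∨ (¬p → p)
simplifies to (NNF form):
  p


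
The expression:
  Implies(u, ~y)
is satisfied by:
  {u: False, y: False}
  {y: True, u: False}
  {u: True, y: False}


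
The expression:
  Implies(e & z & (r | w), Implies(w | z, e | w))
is always true.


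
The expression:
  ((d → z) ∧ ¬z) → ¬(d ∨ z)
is always true.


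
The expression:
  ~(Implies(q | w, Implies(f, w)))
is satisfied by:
  {f: True, q: True, w: False}


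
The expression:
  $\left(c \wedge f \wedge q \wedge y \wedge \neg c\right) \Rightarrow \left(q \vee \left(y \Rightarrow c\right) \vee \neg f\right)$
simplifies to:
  $\text{True}$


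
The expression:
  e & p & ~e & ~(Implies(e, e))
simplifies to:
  False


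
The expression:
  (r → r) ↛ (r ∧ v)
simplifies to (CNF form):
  ¬r ∨ ¬v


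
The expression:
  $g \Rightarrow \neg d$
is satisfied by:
  {g: False, d: False}
  {d: True, g: False}
  {g: True, d: False}


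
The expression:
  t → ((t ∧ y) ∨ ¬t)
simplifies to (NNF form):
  y ∨ ¬t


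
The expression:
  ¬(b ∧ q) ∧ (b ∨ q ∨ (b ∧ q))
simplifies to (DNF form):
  (b ∧ ¬q) ∨ (q ∧ ¬b)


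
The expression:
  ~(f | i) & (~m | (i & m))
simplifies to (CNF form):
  ~f & ~i & ~m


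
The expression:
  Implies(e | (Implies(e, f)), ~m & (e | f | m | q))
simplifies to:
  ~m & (e | f | q)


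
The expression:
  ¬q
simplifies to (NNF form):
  ¬q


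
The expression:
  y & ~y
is never true.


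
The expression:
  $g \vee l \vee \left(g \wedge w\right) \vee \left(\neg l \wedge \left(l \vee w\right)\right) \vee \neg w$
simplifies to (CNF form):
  $\text{True}$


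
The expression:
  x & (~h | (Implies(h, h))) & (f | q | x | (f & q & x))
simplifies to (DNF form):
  x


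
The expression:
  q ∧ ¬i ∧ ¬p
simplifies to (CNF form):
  q ∧ ¬i ∧ ¬p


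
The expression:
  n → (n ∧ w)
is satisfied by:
  {w: True, n: False}
  {n: False, w: False}
  {n: True, w: True}


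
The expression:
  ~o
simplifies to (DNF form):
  ~o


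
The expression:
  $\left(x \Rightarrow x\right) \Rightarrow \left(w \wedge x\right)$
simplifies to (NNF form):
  $w \wedge x$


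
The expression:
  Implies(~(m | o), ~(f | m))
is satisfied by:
  {o: True, m: True, f: False}
  {o: True, m: False, f: False}
  {m: True, o: False, f: False}
  {o: False, m: False, f: False}
  {f: True, o: True, m: True}
  {f: True, o: True, m: False}
  {f: True, m: True, o: False}


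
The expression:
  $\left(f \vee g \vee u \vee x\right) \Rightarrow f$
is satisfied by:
  {f: True, u: False, x: False, g: False}
  {g: True, f: True, u: False, x: False}
  {f: True, x: True, u: False, g: False}
  {g: True, f: True, x: True, u: False}
  {f: True, u: True, x: False, g: False}
  {f: True, g: True, u: True, x: False}
  {f: True, x: True, u: True, g: False}
  {g: True, f: True, x: True, u: True}
  {g: False, u: False, x: False, f: False}


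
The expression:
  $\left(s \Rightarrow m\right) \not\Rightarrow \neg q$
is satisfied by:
  {m: True, q: True, s: False}
  {q: True, s: False, m: False}
  {m: True, s: True, q: True}


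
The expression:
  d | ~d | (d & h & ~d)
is always true.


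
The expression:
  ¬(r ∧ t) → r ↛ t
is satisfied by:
  {r: True}


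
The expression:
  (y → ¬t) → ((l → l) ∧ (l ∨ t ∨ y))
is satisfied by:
  {y: True, t: True, l: True}
  {y: True, t: True, l: False}
  {y: True, l: True, t: False}
  {y: True, l: False, t: False}
  {t: True, l: True, y: False}
  {t: True, l: False, y: False}
  {l: True, t: False, y: False}


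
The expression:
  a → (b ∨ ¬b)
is always true.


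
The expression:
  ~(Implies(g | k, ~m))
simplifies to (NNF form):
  m & (g | k)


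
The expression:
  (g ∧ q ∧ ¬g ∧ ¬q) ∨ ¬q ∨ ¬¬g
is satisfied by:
  {g: True, q: False}
  {q: False, g: False}
  {q: True, g: True}


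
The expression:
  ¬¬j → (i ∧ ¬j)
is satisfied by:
  {j: False}


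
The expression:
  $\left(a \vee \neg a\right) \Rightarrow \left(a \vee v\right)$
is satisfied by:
  {a: True, v: True}
  {a: True, v: False}
  {v: True, a: False}


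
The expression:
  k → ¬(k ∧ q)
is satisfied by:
  {k: False, q: False}
  {q: True, k: False}
  {k: True, q: False}


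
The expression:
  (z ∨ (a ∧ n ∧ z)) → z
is always true.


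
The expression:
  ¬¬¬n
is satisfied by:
  {n: False}


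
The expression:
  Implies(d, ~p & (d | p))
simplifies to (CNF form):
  ~d | ~p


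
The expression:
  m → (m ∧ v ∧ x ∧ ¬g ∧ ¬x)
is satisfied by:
  {m: False}


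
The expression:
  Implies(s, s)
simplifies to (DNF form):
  True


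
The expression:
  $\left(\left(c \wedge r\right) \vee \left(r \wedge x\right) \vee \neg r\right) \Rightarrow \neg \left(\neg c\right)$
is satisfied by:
  {r: True, c: True, x: False}
  {c: True, x: False, r: False}
  {r: True, c: True, x: True}
  {c: True, x: True, r: False}
  {r: True, x: False, c: False}


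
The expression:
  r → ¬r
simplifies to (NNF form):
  ¬r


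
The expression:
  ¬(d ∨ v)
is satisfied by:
  {d: False, v: False}


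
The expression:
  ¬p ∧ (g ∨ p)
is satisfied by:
  {g: True, p: False}


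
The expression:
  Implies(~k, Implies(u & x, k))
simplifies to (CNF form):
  k | ~u | ~x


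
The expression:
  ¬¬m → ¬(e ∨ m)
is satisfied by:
  {m: False}


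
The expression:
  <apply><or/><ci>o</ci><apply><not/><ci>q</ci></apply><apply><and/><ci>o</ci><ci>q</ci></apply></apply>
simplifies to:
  <apply><or/><ci>o</ci><apply><not/><ci>q</ci></apply></apply>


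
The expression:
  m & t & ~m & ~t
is never true.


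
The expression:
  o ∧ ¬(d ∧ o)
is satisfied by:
  {o: True, d: False}


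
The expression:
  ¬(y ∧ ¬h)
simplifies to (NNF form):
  h ∨ ¬y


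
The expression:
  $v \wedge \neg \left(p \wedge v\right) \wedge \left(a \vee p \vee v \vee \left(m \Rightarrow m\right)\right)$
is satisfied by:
  {v: True, p: False}


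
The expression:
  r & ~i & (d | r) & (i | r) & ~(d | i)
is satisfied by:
  {r: True, d: False, i: False}


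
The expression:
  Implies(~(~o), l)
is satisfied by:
  {l: True, o: False}
  {o: False, l: False}
  {o: True, l: True}


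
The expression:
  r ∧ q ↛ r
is never true.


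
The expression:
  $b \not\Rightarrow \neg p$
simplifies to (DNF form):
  $b \wedge p$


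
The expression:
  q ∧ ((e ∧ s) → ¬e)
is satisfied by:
  {q: True, s: False, e: False}
  {e: True, q: True, s: False}
  {s: True, q: True, e: False}


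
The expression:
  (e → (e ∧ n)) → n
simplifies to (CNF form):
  e ∨ n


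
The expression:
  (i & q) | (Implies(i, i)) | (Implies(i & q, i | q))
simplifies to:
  True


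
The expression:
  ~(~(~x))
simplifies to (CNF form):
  ~x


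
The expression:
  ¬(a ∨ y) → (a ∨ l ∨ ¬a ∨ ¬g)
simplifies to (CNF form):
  True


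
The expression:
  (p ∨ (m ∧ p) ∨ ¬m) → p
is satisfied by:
  {m: True, p: True}
  {m: True, p: False}
  {p: True, m: False}


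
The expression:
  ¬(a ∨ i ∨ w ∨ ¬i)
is never true.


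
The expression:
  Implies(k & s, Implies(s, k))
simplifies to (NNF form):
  True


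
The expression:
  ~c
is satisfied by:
  {c: False}


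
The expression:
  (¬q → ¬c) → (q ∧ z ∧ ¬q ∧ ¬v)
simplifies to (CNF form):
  c ∧ ¬q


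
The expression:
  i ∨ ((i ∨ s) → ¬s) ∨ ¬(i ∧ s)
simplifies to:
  True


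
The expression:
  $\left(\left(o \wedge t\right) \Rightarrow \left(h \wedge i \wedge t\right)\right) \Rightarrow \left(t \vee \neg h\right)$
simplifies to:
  $t \vee \neg h$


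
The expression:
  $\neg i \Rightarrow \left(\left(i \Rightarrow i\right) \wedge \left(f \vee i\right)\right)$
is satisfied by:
  {i: True, f: True}
  {i: True, f: False}
  {f: True, i: False}


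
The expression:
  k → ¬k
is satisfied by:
  {k: False}


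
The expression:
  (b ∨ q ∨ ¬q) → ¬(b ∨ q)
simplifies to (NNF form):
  ¬b ∧ ¬q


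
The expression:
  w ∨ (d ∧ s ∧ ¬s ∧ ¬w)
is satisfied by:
  {w: True}


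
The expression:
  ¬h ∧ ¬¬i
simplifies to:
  i ∧ ¬h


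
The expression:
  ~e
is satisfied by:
  {e: False}


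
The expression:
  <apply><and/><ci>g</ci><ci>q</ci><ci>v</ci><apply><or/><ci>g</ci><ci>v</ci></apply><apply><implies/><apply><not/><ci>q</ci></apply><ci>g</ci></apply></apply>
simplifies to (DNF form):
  <apply><and/><ci>g</ci><ci>q</ci><ci>v</ci></apply>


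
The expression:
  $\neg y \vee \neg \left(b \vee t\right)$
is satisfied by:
  {t: False, y: False, b: False}
  {b: True, t: False, y: False}
  {t: True, b: False, y: False}
  {b: True, t: True, y: False}
  {y: True, b: False, t: False}


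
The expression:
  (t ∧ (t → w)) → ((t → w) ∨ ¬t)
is always true.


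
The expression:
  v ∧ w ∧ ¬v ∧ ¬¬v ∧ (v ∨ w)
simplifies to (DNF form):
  False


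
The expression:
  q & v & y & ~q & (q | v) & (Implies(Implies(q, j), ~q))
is never true.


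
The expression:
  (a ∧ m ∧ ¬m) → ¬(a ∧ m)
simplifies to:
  True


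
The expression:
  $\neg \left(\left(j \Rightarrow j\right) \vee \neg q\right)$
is never true.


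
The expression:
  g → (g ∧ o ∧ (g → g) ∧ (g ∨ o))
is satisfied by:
  {o: True, g: False}
  {g: False, o: False}
  {g: True, o: True}


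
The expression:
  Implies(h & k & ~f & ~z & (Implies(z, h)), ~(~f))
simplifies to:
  f | z | ~h | ~k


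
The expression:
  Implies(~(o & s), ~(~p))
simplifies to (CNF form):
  (o | p) & (p | s)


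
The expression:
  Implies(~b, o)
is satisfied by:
  {b: True, o: True}
  {b: True, o: False}
  {o: True, b: False}


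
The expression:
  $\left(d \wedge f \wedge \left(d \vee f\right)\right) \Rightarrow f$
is always true.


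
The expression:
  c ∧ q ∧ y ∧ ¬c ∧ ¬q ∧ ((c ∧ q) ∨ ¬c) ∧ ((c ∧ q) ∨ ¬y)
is never true.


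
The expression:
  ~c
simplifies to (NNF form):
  ~c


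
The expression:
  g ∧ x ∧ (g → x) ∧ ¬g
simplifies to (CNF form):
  False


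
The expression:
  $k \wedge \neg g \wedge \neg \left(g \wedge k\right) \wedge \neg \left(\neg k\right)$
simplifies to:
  $k \wedge \neg g$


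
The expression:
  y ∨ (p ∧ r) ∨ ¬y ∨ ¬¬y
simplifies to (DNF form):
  True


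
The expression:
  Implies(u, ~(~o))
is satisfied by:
  {o: True, u: False}
  {u: False, o: False}
  {u: True, o: True}


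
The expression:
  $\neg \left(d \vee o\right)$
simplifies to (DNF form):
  $\neg d \wedge \neg o$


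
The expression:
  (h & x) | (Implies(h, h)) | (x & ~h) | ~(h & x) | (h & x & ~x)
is always true.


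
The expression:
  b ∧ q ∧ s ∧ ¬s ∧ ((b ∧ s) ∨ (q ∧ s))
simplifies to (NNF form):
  False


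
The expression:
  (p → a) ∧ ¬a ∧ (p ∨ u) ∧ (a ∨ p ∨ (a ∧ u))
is never true.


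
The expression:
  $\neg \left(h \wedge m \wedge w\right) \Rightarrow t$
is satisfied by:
  {t: True, w: True, m: True, h: True}
  {t: True, w: True, m: True, h: False}
  {t: True, w: True, h: True, m: False}
  {t: True, w: True, h: False, m: False}
  {t: True, m: True, h: True, w: False}
  {t: True, m: True, h: False, w: False}
  {t: True, m: False, h: True, w: False}
  {t: True, m: False, h: False, w: False}
  {w: True, m: True, h: True, t: False}


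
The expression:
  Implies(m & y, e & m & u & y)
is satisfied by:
  {u: True, e: True, m: False, y: False}
  {u: True, e: False, m: False, y: False}
  {e: True, u: False, m: False, y: False}
  {u: False, e: False, m: False, y: False}
  {y: True, u: True, e: True, m: False}
  {y: True, u: True, e: False, m: False}
  {y: True, e: True, u: False, m: False}
  {y: True, e: False, u: False, m: False}
  {u: True, m: True, e: True, y: False}
  {u: True, m: True, e: False, y: False}
  {m: True, e: True, u: False, y: False}
  {m: True, u: False, e: False, y: False}
  {y: True, u: True, m: True, e: True}


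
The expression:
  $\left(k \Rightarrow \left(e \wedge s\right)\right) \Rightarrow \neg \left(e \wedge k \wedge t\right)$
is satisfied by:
  {s: False, k: False, t: False, e: False}
  {e: True, s: False, k: False, t: False}
  {t: True, s: False, k: False, e: False}
  {e: True, t: True, s: False, k: False}
  {k: True, e: False, s: False, t: False}
  {e: True, k: True, s: False, t: False}
  {t: True, k: True, e: False, s: False}
  {e: True, t: True, k: True, s: False}
  {s: True, t: False, k: False, e: False}
  {e: True, s: True, t: False, k: False}
  {t: True, s: True, e: False, k: False}
  {e: True, t: True, s: True, k: False}
  {k: True, s: True, t: False, e: False}
  {e: True, k: True, s: True, t: False}
  {t: True, k: True, s: True, e: False}


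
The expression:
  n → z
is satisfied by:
  {z: True, n: False}
  {n: False, z: False}
  {n: True, z: True}


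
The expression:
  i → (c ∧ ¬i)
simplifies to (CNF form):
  ¬i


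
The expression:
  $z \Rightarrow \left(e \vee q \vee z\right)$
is always true.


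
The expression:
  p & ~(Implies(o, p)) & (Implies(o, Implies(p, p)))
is never true.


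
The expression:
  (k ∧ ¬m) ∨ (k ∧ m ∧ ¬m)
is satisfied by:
  {k: True, m: False}


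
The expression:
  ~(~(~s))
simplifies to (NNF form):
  ~s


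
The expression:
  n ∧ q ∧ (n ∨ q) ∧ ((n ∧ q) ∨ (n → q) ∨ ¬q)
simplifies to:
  n ∧ q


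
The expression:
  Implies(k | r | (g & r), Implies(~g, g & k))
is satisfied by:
  {g: True, r: False, k: False}
  {g: True, k: True, r: False}
  {g: True, r: True, k: False}
  {g: True, k: True, r: True}
  {k: False, r: False, g: False}


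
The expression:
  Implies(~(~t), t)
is always true.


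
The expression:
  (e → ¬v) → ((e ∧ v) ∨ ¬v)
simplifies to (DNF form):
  e ∨ ¬v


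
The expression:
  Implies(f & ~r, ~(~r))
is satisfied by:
  {r: True, f: False}
  {f: False, r: False}
  {f: True, r: True}


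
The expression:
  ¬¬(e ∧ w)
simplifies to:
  e ∧ w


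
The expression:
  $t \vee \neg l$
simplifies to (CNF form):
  $t \vee \neg l$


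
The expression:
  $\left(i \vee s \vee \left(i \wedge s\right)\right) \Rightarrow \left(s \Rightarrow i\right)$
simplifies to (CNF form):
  $i \vee \neg s$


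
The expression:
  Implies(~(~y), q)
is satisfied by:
  {q: True, y: False}
  {y: False, q: False}
  {y: True, q: True}


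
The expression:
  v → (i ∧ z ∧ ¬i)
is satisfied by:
  {v: False}


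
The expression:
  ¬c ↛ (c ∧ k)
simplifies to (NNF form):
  ¬c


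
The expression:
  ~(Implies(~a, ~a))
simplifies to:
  False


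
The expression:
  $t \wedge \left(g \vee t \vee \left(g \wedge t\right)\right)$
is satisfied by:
  {t: True}


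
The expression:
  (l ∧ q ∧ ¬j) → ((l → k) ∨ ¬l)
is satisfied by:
  {j: True, k: True, l: False, q: False}
  {j: True, l: False, q: False, k: False}
  {k: True, l: False, q: False, j: False}
  {k: False, l: False, q: False, j: False}
  {j: True, q: True, k: True, l: False}
  {j: True, q: True, k: False, l: False}
  {q: True, k: True, j: False, l: False}
  {q: True, j: False, l: False, k: False}
  {k: True, j: True, l: True, q: False}
  {j: True, l: True, k: False, q: False}
  {k: True, l: True, j: False, q: False}
  {l: True, j: False, q: False, k: False}
  {j: True, q: True, l: True, k: True}
  {j: True, q: True, l: True, k: False}
  {q: True, l: True, k: True, j: False}


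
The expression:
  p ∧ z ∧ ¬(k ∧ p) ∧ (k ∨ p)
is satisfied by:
  {z: True, p: True, k: False}


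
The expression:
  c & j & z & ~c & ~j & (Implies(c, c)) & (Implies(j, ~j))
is never true.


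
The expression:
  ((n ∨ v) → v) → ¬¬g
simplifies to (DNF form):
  g ∨ (n ∧ ¬v)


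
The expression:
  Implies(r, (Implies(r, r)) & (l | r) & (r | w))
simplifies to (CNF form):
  True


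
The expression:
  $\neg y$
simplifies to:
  $\neg y$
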